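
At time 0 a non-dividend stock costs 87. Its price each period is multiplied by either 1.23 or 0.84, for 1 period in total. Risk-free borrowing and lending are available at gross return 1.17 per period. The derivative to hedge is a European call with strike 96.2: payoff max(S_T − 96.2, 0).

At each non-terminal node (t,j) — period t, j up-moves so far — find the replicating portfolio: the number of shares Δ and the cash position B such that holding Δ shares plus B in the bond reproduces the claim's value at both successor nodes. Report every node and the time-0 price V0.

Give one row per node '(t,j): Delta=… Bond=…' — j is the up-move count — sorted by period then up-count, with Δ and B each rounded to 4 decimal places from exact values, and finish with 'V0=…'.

(0,0): Delta=0.3186 Bond=-19.9001
V0=7.8179

Under the risk-neutral measure, an up-move has probability p* = (R−d)/(u−d) = 0.8462 and values discount at R = 1.17.
Terminal payoffs: V(1,0)=0.0000, V(1,1)=10.8100
  t=0,j=0: stock 87.0000 → up 107.0100 (V=10.8100), down 73.0800 (V=0.0000). Price 7.8179; hedge Δ=0.3186, bond B=-19.9001.
Self-financing check: at every node Δ·S+B equals the discounted successor values.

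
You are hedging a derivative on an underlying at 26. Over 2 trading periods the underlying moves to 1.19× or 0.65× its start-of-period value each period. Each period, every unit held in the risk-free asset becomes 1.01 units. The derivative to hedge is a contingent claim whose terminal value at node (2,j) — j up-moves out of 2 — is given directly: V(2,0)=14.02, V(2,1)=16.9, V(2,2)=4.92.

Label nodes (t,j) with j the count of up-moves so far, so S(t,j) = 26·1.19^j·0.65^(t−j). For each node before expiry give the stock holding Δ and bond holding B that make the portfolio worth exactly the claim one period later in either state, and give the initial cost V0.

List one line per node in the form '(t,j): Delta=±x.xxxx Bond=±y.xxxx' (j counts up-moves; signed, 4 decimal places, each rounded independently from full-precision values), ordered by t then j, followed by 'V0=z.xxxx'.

Risk-neutral probability p* = (R−d)/(u−d) = (1.01−0.65)/(1.19−0.65) = 0.6667.
Terminal values V(2,·): V(2,0)=14.0200, V(2,1)=16.9000, V(2,2)=4.9200
  t=1,j=0: stock 16.9000 → up 20.1110 (V=16.9000), down 10.9850 (V=14.0200). Price 15.7822; hedge Δ=0.3156, bond B=10.4488.
  t=1,j=1: stock 30.9400 → up 36.8186 (V=4.9200), down 20.1110 (V=16.9000). Price 8.8251; hedge Δ=-0.7170, bond B=31.0103.
  t=0,j=0: stock 26.0000 → up 30.9400 (V=8.8251), down 16.9000 (V=15.7822). Price 11.0338; hedge Δ=-0.4955, bond B=23.9173.
Check: Δ(0,0)·S0 + B(0,0) = 11.0338 = V0.

(0,0): Delta=-0.4955 Bond=23.9173
(1,0): Delta=0.3156 Bond=10.4488
(1,1): Delta=-0.7170 Bond=31.0103
V0=11.0338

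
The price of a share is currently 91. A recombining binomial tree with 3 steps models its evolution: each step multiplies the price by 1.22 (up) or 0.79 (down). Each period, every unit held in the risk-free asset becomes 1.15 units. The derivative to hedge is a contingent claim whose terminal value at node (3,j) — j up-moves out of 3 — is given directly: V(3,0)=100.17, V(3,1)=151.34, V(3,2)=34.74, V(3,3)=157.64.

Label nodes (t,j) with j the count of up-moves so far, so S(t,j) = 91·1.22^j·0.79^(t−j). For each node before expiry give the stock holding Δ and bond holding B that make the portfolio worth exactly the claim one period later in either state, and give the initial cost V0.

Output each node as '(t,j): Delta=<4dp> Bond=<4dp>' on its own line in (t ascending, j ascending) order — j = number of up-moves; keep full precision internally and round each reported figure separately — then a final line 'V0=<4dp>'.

The replicating-portfolio and risk-neutral prices coincide; use p* = (1.15−0.79)/(1.22−0.79) = 0.8372 for the latter.
Payoff layer (t=3): V(3,0)=100.1700, V(3,1)=151.3400, V(3,2)=34.7400, V(3,3)=157.6400
Node (2,0) S=56.7931: V=(p*·151.3400+(1−p*)·100.1700)/1.15=124.3565; Δ=(151.3400−100.1700)/(69.2876−44.8665)=2.0953; B=V−Δ·S=5.3565
Node (2,1) S=87.7058: V=(p*·34.7400+(1−p*)·151.3400)/1.15=46.7143; Δ=(34.7400−151.3400)/(107.0011−69.2876)=-3.0917; B=V−Δ·S=317.8770
Node (2,2) S=135.4444: V=(p*·157.6400+(1−p*)·34.7400)/1.15=119.6809; Δ=(157.6400−34.7400)/(165.2422−107.0011)=2.1102; B=V−Δ·S=-166.1331
Node (1,0) S=71.8900: V=(p*·46.7143+(1−p*)·124.3565)/1.15=51.6119; Δ=(46.7143−124.3565)/(87.7058−56.7931)=-2.5117; B=V−Δ·S=232.1753
Node (1,1) S=111.0200: V=(p*·119.6809+(1−p*)·46.7143)/1.15=93.7414; Δ=(119.6809−46.7143)/(135.4444−87.7058)=1.5285; B=V−Δ·S=-75.9485
Node (0,0) S=91.0000: V=(p*·93.7414+(1−p*)·51.6119)/1.15=75.5505; Δ=(93.7414−51.6119)/(111.0200−71.8900)=1.0767; B=V−Δ·S=-22.4250
The time-0 hedge costs 75.5505, which is the no-arbitrage price.

(0,0): Delta=1.0767 Bond=-22.4250
(1,0): Delta=-2.5117 Bond=232.1753
(1,1): Delta=1.5285 Bond=-75.9485
(2,0): Delta=2.0953 Bond=5.3565
(2,1): Delta=-3.0917 Bond=317.8770
(2,2): Delta=2.1102 Bond=-166.1331
V0=75.5505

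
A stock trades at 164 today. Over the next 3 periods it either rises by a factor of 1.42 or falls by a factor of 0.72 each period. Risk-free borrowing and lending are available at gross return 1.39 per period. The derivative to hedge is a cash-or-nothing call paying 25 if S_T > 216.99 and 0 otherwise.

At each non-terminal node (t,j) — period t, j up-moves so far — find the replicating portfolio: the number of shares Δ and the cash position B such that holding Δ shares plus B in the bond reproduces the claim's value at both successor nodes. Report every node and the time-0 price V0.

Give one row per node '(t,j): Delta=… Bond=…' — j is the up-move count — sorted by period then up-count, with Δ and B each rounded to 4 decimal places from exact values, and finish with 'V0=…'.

(0,0): Delta=0.0092 Bond=7.7425
(1,0): Delta=0.2083 Bond=-12.7386
(1,1): Delta=0.0047 Bond=11.8144
(2,0): Delta=0.0000 Bond=0.0000
(2,1): Delta=0.2130 Bond=-18.4995
(2,2): Delta=0.0000 Bond=17.9856
V0=9.2590

No-arbitrage ⇒ martingale measure with p* = (R−d)/(u−d) = 0.9571.
Payoff layer (t=3): V(3,0)=0.0000, V(3,1)=0.0000, V(3,2)=25.0000, V(3,3)=25.0000
Node (2,0) S=85.0176: V=(p*·0.0000+(1−p*)·0.0000)/1.39=0.0000; Δ=(0.0000−0.0000)/(120.7250−61.2127)=0.0000; B=V−Δ·S=0.0000
Node (2,1) S=167.6736: V=(p*·25.0000+(1−p*)·0.0000)/1.39=17.2148; Δ=(25.0000−0.0000)/(238.0965−120.7250)=0.2130; B=V−Δ·S=-18.4995
Node (2,2) S=330.6896: V=(p*·25.0000+(1−p*)·25.0000)/1.39=17.9856; Δ=(25.0000−25.0000)/(469.5792−238.0965)=0.0000; B=V−Δ·S=17.9856
Node (1,0) S=118.0800: V=(p*·17.2148+(1−p*)·0.0000)/1.39=11.8540; Δ=(17.2148−0.0000)/(167.6736−85.0176)=0.2083; B=V−Δ·S=-12.7386
Node (1,1) S=232.8800: V=(p*·17.9856+(1−p*)·17.2148)/1.39=12.9155; Δ=(17.9856−17.2148)/(330.6896−167.6736)=0.0047; B=V−Δ·S=11.8144
Node (0,0) S=164.0000: V=(p*·12.9155+(1−p*)·11.8540)/1.39=9.2590; Δ=(12.9155−11.8540)/(232.8800−118.0800)=0.0092; B=V−Δ·S=7.7425
Each (Δ,B) replicates both successor values, so the strategy is self-financing and V0 is arbitrage-free.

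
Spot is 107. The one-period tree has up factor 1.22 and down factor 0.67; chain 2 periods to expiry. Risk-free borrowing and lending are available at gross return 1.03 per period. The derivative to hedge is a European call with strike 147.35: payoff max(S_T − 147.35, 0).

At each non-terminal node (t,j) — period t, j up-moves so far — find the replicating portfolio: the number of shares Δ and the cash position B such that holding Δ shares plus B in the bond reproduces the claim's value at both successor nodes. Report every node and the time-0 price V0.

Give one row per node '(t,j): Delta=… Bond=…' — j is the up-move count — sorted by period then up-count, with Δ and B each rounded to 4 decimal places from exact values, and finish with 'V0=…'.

(0,0): Delta=0.1286 Bond=-8.9505
(1,0): Delta=0.0000 Bond=0.0000
(1,1): Delta=0.1659 Bond=-14.0845
V0=4.8092

Since d<R<u, set p* = (R−d)/(u−d) = 0.6545; price each node as the discounted p*-expectation of its children.
Terminal payoffs: V(2,0)=0.0000, V(2,1)=0.0000, V(2,2)=11.9088
Node (1,0) S=71.6900: V=(p*·0.0000+(1−p*)·0.0000)/1.03=0.0000; Δ=(0.0000−0.0000)/(87.4618−48.0323)=0.0000; B=V−Δ·S=0.0000
Node (1,1) S=130.5400: V=(p*·11.9088+(1−p*)·0.0000)/1.03=7.5678; Δ=(11.9088−0.0000)/(159.2588−87.4618)=0.1659; B=V−Δ·S=-14.0845
Node (0,0) S=107.0000: V=(p*·7.5678+(1−p*)·0.0000)/1.03=4.8092; Δ=(7.5678−0.0000)/(130.5400−71.6900)=0.1286; B=V−Δ·S=-8.9505
Check: Δ(0,0)·S0 + B(0,0) = 4.8092 = V0.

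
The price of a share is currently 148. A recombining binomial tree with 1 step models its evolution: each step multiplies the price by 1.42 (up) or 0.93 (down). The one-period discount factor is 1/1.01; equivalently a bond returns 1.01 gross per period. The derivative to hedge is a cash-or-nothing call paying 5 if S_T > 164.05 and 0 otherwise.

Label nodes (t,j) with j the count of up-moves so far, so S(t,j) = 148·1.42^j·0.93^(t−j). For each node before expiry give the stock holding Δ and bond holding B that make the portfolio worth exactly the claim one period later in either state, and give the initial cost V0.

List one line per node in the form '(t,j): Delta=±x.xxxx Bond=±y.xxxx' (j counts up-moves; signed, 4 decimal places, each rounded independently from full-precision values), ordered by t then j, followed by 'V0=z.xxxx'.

Since d<R<u, set p* = (R−d)/(u−d) = 0.1633; price each node as the discounted p*-expectation of its children.
Terminal values V(1,·): V(1,0)=0.0000, V(1,1)=5.0000
Node (0,0) S=148.0000: V=(p*·5.0000+(1−p*)·0.0000)/1.01=0.8082; Δ=(5.0000−0.0000)/(210.1600−137.6400)=0.0689; B=V−Δ·S=-9.3958
Each (Δ,B) replicates both successor values, so the strategy is self-financing and V0 is arbitrage-free.

(0,0): Delta=0.0689 Bond=-9.3958
V0=0.8082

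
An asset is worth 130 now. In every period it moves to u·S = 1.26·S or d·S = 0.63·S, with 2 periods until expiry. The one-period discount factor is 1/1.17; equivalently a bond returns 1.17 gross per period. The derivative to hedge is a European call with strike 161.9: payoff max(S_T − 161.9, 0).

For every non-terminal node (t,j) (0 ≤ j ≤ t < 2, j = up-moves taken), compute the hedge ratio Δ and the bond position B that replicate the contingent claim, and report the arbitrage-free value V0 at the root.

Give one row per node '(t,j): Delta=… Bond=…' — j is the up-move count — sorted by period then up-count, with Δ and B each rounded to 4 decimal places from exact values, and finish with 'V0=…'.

(0,0): Delta=0.3979 Bond=-27.8564
(1,0): Delta=0.0000 Bond=0.0000
(1,1): Delta=0.4311 Bond=-38.0239
V0=23.8769

No-arbitrage ⇒ martingale measure with p* = (R−d)/(u−d) = 0.8571.
At expiry t=2: V(2,0)=0.0000, V(2,1)=0.0000, V(2,2)=44.4880
  t=1,j=0: stock 81.9000 → up 103.1940 (V=0.0000), down 51.5970 (V=0.0000). Price 0.0000; hedge Δ=0.0000, bond B=0.0000.
  t=1,j=1: stock 163.8000 → up 206.3880 (V=44.4880), down 103.1940 (V=0.0000). Price 32.5919; hedge Δ=0.4311, bond B=-38.0239.
  t=0,j=0: stock 130.0000 → up 163.8000 (V=32.5919), down 81.9000 (V=0.0000). Price 23.8769; hedge Δ=0.3979, bond B=-27.8564.
Self-financing check: at every node Δ·S+B equals the discounted successor values.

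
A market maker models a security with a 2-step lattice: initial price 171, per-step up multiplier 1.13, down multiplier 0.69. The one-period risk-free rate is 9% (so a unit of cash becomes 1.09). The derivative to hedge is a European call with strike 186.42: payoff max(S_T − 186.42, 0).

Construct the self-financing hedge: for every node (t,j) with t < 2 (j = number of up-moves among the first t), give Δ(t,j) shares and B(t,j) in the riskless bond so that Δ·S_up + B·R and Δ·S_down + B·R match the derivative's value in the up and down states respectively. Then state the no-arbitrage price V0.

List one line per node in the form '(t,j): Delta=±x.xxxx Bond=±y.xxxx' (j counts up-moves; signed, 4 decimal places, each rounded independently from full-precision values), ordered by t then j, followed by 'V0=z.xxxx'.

The replicating-portfolio and risk-neutral prices coincide; use p* = (1.09−0.69)/(1.13−0.69) = 0.9091 for the latter.
Terminal values V(2,·): V(2,0)=0.0000, V(2,1)=0.0000, V(2,2)=31.9299
  t=1,j=0: stock 117.9900 → up 133.3287 (V=0.0000), down 81.4131 (V=0.0000). Price 0.0000; hedge Δ=0.0000, bond B=0.0000.
  t=1,j=1: stock 193.2300 → up 218.3499 (V=31.9299), down 133.3287 (V=0.0000). Price 26.6304; hedge Δ=0.3756, bond B=-45.9375.
  t=0,j=0: stock 171.0000 → up 193.2300 (V=26.6304), down 117.9900 (V=0.0000). Price 22.2105; hedge Δ=0.3539, bond B=-38.3132.
Root portfolio cost Δ·171+B reproduces V0=22.2105.

(0,0): Delta=0.3539 Bond=-38.3132
(1,0): Delta=0.0000 Bond=0.0000
(1,1): Delta=0.3756 Bond=-45.9375
V0=22.2105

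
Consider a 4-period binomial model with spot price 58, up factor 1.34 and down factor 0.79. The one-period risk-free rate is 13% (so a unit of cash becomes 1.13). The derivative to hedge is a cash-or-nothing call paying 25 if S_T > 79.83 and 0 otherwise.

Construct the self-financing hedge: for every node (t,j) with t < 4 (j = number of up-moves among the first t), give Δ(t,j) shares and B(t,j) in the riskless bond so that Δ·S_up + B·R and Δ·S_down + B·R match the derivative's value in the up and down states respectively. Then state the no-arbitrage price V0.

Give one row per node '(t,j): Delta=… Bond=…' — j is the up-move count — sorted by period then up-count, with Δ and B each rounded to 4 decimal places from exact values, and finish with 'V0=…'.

(0,0): Delta=0.2378 Bond=-6.0183
(1,0): Delta=0.2969 Bond=-9.5105
(1,1): Delta=0.2162 Bond=-5.1270
(2,0): Delta=0.0000 Bond=0.0000
(2,1): Delta=0.4050 Bond=-17.3846
(2,2): Delta=0.1475 Bond=1.3657
(3,0): Delta=0.0000 Bond=0.0000
(3,1): Delta=0.0000 Bond=0.0000
(3,2): Delta=0.5525 Bond=-31.7780
(3,3): Delta=0.0000 Bond=22.1239
V0=7.7713

Since d<R<u, set p* = (R−d)/(u−d) = 0.6182; price each node as the discounted p*-expectation of its children.
Terminal values V(4,·): V(4,0)=0.0000, V(4,1)=0.0000, V(4,2)=0.0000, V(4,3)=25.0000, V(4,4)=25.0000
(3,0): S=28.5963. Δ = (V_up−V_dn)/(S_up−S_dn) = (0.0000−0.0000)/(38.3190−22.5910) = 0.0000. V = [p*·0.0000 + (1−p*)·0.0000]/1.13 = 0.0000. B = V − Δ·S = 0.0000.
(3,1): S=48.5051. Δ = (V_up−V_dn)/(S_up−S_dn) = (0.0000−0.0000)/(64.9968−38.3190) = 0.0000. V = [p*·0.0000 + (1−p*)·0.0000]/1.13 = 0.0000. B = V − Δ·S = 0.0000.
(3,2): S=82.2744. Δ = (V_up−V_dn)/(S_up−S_dn) = (25.0000−0.0000)/(110.2477−64.9968) = 0.5525. V = [p*·25.0000 + (1−p*)·0.0000]/1.13 = 13.6766. B = V − Δ·S = -31.7780.
(3,3): S=139.5540. Δ = (V_up−V_dn)/(S_up−S_dn) = (25.0000−25.0000)/(187.0024−110.2477) = 0.0000. V = [p*·25.0000 + (1−p*)·25.0000]/1.13 = 22.1239. B = V − Δ·S = 22.1239.
(2,0): S=36.1978. Δ = (V_up−V_dn)/(S_up−S_dn) = (0.0000−0.0000)/(48.5051−28.5963) = 0.0000. V = [p*·0.0000 + (1−p*)·0.0000]/1.13 = 0.0000. B = V − Δ·S = 0.0000.
(2,1): S=61.3988. Δ = (V_up−V_dn)/(S_up−S_dn) = (13.6766−0.0000)/(82.2744−48.5051) = 0.4050. V = [p*·13.6766 + (1−p*)·0.0000]/1.13 = 7.4820. B = V − Δ·S = -17.3846.
(2,2): S=104.1448. Δ = (V_up−V_dn)/(S_up−S_dn) = (22.1239−13.6766)/(139.5540−82.2744) = 0.1475. V = [p*·22.1239 + (1−p*)·13.6766]/1.13 = 16.7244. B = V − Δ·S = 1.3657.
(1,0): S=45.8200. Δ = (V_up−V_dn)/(S_up−S_dn) = (7.4820−0.0000)/(61.3988−36.1978) = 0.2969. V = [p*·7.4820 + (1−p*)·0.0000]/1.13 = 4.0931. B = V − Δ·S = -9.5105.
(1,1): S=77.7200. Δ = (V_up−V_dn)/(S_up−S_dn) = (16.7244−7.4820)/(104.1448−61.3988) = 0.2162. V = [p*·16.7244 + (1−p*)·7.4820]/1.13 = 11.6774. B = V − Δ·S = -5.1270.
(0,0): S=58.0000. Δ = (V_up−V_dn)/(S_up−S_dn) = (11.6774−4.0931)/(77.7200−45.8200) = 0.2378. V = [p*·11.6774 + (1−p*)·4.0931]/1.13 = 7.7713. B = V − Δ·S = -6.0183.
The time-0 hedge costs 7.7713, which is the no-arbitrage price.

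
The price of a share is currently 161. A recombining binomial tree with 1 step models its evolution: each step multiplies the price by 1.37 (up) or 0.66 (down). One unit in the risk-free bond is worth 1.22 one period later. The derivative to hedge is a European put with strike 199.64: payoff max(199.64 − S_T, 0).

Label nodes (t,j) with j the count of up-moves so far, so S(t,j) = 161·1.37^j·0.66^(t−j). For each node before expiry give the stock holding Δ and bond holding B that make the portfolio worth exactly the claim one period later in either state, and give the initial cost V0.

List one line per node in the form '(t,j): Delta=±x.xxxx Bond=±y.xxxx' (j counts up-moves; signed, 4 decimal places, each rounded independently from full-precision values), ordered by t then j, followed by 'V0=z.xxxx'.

Under the risk-neutral measure, an up-move has probability p* = (R−d)/(u−d) = 0.7887 and values discount at R = 1.22.
Payoff layer (t=1): V(1,0)=93.3800, V(1,1)=0.0000
  t=0,j=0: stock 161.0000 → up 220.5700 (V=0.0000), down 106.2600 (V=93.3800). Price 16.1706; hedge Δ=-0.8169, bond B=147.6918.
The time-0 hedge costs 16.1706, which is the no-arbitrage price.

(0,0): Delta=-0.8169 Bond=147.6918
V0=16.1706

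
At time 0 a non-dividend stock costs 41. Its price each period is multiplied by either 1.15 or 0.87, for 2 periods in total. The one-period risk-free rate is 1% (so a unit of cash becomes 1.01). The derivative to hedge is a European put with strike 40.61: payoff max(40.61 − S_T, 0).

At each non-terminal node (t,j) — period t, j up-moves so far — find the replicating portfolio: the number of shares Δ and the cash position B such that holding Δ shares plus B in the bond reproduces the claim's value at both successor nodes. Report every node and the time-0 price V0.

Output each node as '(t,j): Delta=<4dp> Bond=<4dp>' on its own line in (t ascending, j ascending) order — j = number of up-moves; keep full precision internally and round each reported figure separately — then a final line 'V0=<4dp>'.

The replicating-portfolio and risk-neutral prices coincide; use p* = (1.01−0.87)/(1.15−0.87) = 0.5000 for the latter.
Terminal payoffs: V(2,0)=9.5771, V(2,1)=0.0000, V(2,2)=0.0000
(1,0): S=35.6700. Δ = (V_up−V_dn)/(S_up−S_dn) = (0.0000−9.5771)/(41.0205−31.0329) = -0.9589. V = [p*·0.0000 + (1−p*)·9.5771]/1.01 = 4.7411. B = V − Δ·S = 38.9451.
(1,1): S=47.1500. Δ = (V_up−V_dn)/(S_up−S_dn) = (0.0000−0.0000)/(54.2225−41.0205) = 0.0000. V = [p*·0.0000 + (1−p*)·0.0000]/1.01 = 0.0000. B = V − Δ·S = 0.0000.
(0,0): S=41.0000. Δ = (V_up−V_dn)/(S_up−S_dn) = (0.0000−4.7411)/(47.1500−35.6700) = -0.4130. V = [p*·0.0000 + (1−p*)·4.7411]/1.01 = 2.3471. B = V − Δ·S = 19.2797.
Each (Δ,B) replicates both successor values, so the strategy is self-financing and V0 is arbitrage-free.

(0,0): Delta=-0.4130 Bond=19.2797
(1,0): Delta=-0.9589 Bond=38.9451
(1,1): Delta=0.0000 Bond=0.0000
V0=2.3471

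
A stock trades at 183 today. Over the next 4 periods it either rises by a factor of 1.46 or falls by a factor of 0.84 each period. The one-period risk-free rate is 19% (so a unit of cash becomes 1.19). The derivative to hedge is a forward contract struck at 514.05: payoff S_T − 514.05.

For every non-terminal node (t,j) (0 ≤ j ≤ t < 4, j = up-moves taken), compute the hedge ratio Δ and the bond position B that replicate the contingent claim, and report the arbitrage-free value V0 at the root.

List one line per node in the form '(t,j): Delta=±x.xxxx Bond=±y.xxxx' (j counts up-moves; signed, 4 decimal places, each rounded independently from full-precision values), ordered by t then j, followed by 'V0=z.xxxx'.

Risk-neutral probability p* = (R−d)/(u−d) = (1.19−0.84)/(1.46−0.84) = 0.5645.
Terminal payoffs: V(4,0)=-422.9395, V(4,1)=-355.6913, V(4,2)=-238.8076, V(4,3)=-35.6525, V(4,4)=317.4505
(3,0): S=108.4648. Δ = (V_up−V_dn)/(S_up−S_dn) = (-355.6913−-422.9395)/(158.3587−91.1105) = 1.0000. V = [p*·-355.6913 + (1−p*)·-422.9395]/1.19 = -323.5100. B = V − Δ·S = -431.9748.
(3,1): S=188.5222. Δ = (V_up−V_dn)/(S_up−S_dn) = (-238.8076−-355.6913)/(275.2424−158.3587) = 1.0000. V = [p*·-238.8076 + (1−p*)·-355.6913]/1.19 = -243.4526. B = V − Δ·S = -431.9748.
(3,2): S=327.6696. Δ = (V_up−V_dn)/(S_up−S_dn) = (-35.6525−-238.8076)/(478.3975−275.2424) = 1.0000. V = [p*·-35.6525 + (1−p*)·-238.8076]/1.19 = -104.3052. B = V − Δ·S = -431.9748.
(3,3): S=569.5209. Δ = (V_up−V_dn)/(S_up−S_dn) = (317.4505−-35.6525)/(831.5005−478.3975) = 1.0000. V = [p*·317.4505 + (1−p*)·-35.6525]/1.19 = 137.5461. B = V − Δ·S = -431.9748.
(2,0): S=129.1248. Δ = (V_up−V_dn)/(S_up−S_dn) = (-243.4526−-323.5100)/(188.5222−108.4648) = 1.0000. V = [p*·-243.4526 + (1−p*)·-323.5100]/1.19 = -233.8792. B = V − Δ·S = -363.0040.
(2,1): S=224.4312. Δ = (V_up−V_dn)/(S_up−S_dn) = (-104.3052−-243.4526)/(327.6696−188.5222) = 1.0000. V = [p*·-104.3052 + (1−p*)·-243.4526]/1.19 = -138.5728. B = V − Δ·S = -363.0040.
(2,2): S=390.0828. Δ = (V_up−V_dn)/(S_up−S_dn) = (137.5461−-104.3052)/(569.5209−327.6696) = 1.0000. V = [p*·137.5461 + (1−p*)·-104.3052]/1.19 = 27.0788. B = V − Δ·S = -363.0040.
(1,0): S=153.7200. Δ = (V_up−V_dn)/(S_up−S_dn) = (-138.5728−-233.8792)/(224.4312−129.1248) = 1.0000. V = [p*·-138.5728 + (1−p*)·-233.8792]/1.19 = -151.3254. B = V − Δ·S = -305.0454.
(1,1): S=267.1800. Δ = (V_up−V_dn)/(S_up−S_dn) = (27.0788−-138.5728)/(390.0828−224.4312) = 1.0000. V = [p*·27.0788 + (1−p*)·-138.5728]/1.19 = -37.8654. B = V − Δ·S = -305.0454.
(0,0): S=183.0000. Δ = (V_up−V_dn)/(S_up−S_dn) = (-37.8654−-151.3254)/(267.1800−153.7200) = 1.0000. V = [p*·-37.8654 + (1−p*)·-151.3254]/1.19 = -73.3407. B = V − Δ·S = -256.3407.
The time-0 hedge costs -73.3407, which is the no-arbitrage price.

(0,0): Delta=1.0000 Bond=-256.3407
(1,0): Delta=1.0000 Bond=-305.0454
(1,1): Delta=1.0000 Bond=-305.0454
(2,0): Delta=1.0000 Bond=-363.0040
(2,1): Delta=1.0000 Bond=-363.0040
(2,2): Delta=1.0000 Bond=-363.0040
(3,0): Delta=1.0000 Bond=-431.9748
(3,1): Delta=1.0000 Bond=-431.9748
(3,2): Delta=1.0000 Bond=-431.9748
(3,3): Delta=1.0000 Bond=-431.9748
V0=-73.3407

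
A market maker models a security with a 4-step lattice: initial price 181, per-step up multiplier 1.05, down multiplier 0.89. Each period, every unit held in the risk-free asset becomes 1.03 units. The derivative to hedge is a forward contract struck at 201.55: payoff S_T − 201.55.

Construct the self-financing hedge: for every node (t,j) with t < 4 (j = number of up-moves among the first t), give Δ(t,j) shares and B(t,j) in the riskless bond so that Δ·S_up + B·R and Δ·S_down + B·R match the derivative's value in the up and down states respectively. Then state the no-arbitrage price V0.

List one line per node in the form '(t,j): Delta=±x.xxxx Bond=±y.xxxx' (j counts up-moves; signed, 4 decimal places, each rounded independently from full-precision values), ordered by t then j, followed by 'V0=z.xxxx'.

(0,0): Delta=1.0000 Bond=-179.0746
(1,0): Delta=1.0000 Bond=-184.4468
(1,1): Delta=1.0000 Bond=-184.4468
(2,0): Delta=1.0000 Bond=-189.9802
(2,1): Delta=1.0000 Bond=-189.9802
(2,2): Delta=1.0000 Bond=-189.9802
(3,0): Delta=1.0000 Bond=-195.6796
(3,1): Delta=1.0000 Bond=-195.6796
(3,2): Delta=1.0000 Bond=-195.6796
(3,3): Delta=1.0000 Bond=-195.6796
V0=1.9254

Under the risk-neutral measure, an up-move has probability p* = (R−d)/(u−d) = 0.8750 and values discount at R = 1.03.
Terminal payoffs: V(4,0)=-87.9865, V(4,1)=-67.5706, V(4,2)=-43.4845, V(4,3)=-15.0682, V(4,4)=18.4566
(3,0): S=127.5994. Δ = (V_up−V_dn)/(S_up−S_dn) = (-67.5706−-87.9865)/(133.9794−113.5635) = 1.0000. V = [p*·-67.5706 + (1−p*)·-87.9865]/1.03 = -68.0802. B = V − Δ·S = -195.6796.
(3,1): S=150.5386. Δ = (V_up−V_dn)/(S_up−S_dn) = (-43.4845−-67.5706)/(158.0655−133.9794) = 1.0000. V = [p*·-43.4845 + (1−p*)·-67.5706]/1.03 = -45.1410. B = V − Δ·S = -195.6796.
(3,2): S=177.6017. Δ = (V_up−V_dn)/(S_up−S_dn) = (-15.0682−-43.4845)/(186.4818−158.0655) = 1.0000. V = [p*·-15.0682 + (1−p*)·-43.4845]/1.03 = -18.0779. B = V − Δ·S = -195.6796.
(3,3): S=209.5301. Δ = (V_up−V_dn)/(S_up−S_dn) = (18.4566−-15.0682)/(220.0066−186.4818) = 1.0000. V = [p*·18.4566 + (1−p*)·-15.0682]/1.03 = 13.8505. B = V − Δ·S = -195.6796.
(2,0): S=143.3701. Δ = (V_up−V_dn)/(S_up−S_dn) = (-45.1410−-68.0802)/(150.5386−127.5994) = 1.0000. V = [p*·-45.1410 + (1−p*)·-68.0802]/1.03 = -46.6101. B = V − Δ·S = -189.9802.
(2,1): S=169.1445. Δ = (V_up−V_dn)/(S_up−S_dn) = (-18.0779−-45.1410)/(177.6017−150.5386) = 1.0000. V = [p*·-18.0779 + (1−p*)·-45.1410]/1.03 = -20.8357. B = V − Δ·S = -189.9802.
(2,2): S=199.5525. Δ = (V_up−V_dn)/(S_up−S_dn) = (13.8505−-18.0779)/(209.5301−177.6017) = 1.0000. V = [p*·13.8505 + (1−p*)·-18.0779]/1.03 = 9.5723. B = V − Δ·S = -189.9802.
(1,0): S=161.0900. Δ = (V_up−V_dn)/(S_up−S_dn) = (-20.8357−-46.6101)/(169.1445−143.3701) = 1.0000. V = [p*·-20.8357 + (1−p*)·-46.6101]/1.03 = -23.3568. B = V − Δ·S = -184.4468.
(1,1): S=190.0500. Δ = (V_up−V_dn)/(S_up−S_dn) = (9.5723−-20.8357)/(199.5525−169.1445) = 1.0000. V = [p*·9.5723 + (1−p*)·-20.8357]/1.03 = 5.6032. B = V − Δ·S = -184.4468.
(0,0): S=181.0000. Δ = (V_up−V_dn)/(S_up−S_dn) = (5.6032−-23.3568)/(190.0500−161.0900) = 1.0000. V = [p*·5.6032 + (1−p*)·-23.3568]/1.03 = 1.9254. B = V − Δ·S = -179.0746.
Each (Δ,B) replicates both successor values, so the strategy is self-financing and V0 is arbitrage-free.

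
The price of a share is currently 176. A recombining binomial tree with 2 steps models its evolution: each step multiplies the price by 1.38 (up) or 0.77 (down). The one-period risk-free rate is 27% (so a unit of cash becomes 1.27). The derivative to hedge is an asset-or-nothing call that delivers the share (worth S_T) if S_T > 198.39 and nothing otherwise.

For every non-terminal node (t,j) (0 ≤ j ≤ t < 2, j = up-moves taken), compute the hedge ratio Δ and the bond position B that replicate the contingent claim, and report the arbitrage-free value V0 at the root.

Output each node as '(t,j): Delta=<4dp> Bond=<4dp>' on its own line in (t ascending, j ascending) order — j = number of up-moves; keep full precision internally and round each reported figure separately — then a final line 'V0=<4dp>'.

The replicating-portfolio and risk-neutral prices coincide; use p* = (1.27−0.77)/(1.38−0.77) = 0.8197 for the latter.
Payoff layer (t=2): V(2,0)=0.0000, V(2,1)=0.0000, V(2,2)=335.1744
Node (1,0) S=135.5200: V=(p*·0.0000+(1−p*)·0.0000)/1.27=0.0000; Δ=(0.0000−0.0000)/(187.0176−104.3504)=0.0000; B=V−Δ·S=0.0000
Node (1,1) S=242.8800: V=(p*·335.1744+(1−p*)·0.0000)/1.27=216.3253; Δ=(335.1744−0.0000)/(335.1744−187.0176)=2.2623; B=V−Δ·S=-333.1409
Node (0,0) S=176.0000: V=(p*·216.3253+(1−p*)·0.0000)/1.27=139.6187; Δ=(216.3253−0.0000)/(242.8800−135.5200)=2.0150; B=V−Δ·S=-215.0129
Each (Δ,B) replicates both successor values, so the strategy is self-financing and V0 is arbitrage-free.

(0,0): Delta=2.0150 Bond=-215.0129
(1,0): Delta=0.0000 Bond=0.0000
(1,1): Delta=2.2623 Bond=-333.1409
V0=139.6187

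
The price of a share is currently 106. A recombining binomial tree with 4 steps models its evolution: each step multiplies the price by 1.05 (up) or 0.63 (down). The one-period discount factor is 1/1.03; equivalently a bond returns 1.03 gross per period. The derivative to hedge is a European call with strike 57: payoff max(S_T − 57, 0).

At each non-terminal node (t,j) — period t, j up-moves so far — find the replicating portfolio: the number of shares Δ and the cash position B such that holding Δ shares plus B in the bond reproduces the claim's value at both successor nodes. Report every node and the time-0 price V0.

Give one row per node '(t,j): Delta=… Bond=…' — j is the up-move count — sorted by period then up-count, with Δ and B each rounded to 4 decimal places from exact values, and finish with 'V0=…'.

The replicating-portfolio and risk-neutral prices coincide; use p* = (1.03−0.63)/(1.05−0.63) = 0.9524 for the latter.
Terminal values V(4,·): V(4,0)=0.0000, V(4,1)=0.0000, V(4,2)=0.0000, V(4,3)=20.3062, V(4,4)=71.8437
(3,0): S=26.5050. Δ = (V_up−V_dn)/(S_up−S_dn) = (0.0000−0.0000)/(27.8302−16.6981) = 0.0000. V = [p*·0.0000 + (1−p*)·0.0000]/1.03 = 0.0000. B = V − Δ·S = 0.0000.
(3,1): S=44.1750. Δ = (V_up−V_dn)/(S_up−S_dn) = (0.0000−0.0000)/(46.3837−27.8302) = 0.0000. V = [p*·0.0000 + (1−p*)·0.0000]/1.03 = 0.0000. B = V − Δ·S = 0.0000.
(3,2): S=73.6250. Δ = (V_up−V_dn)/(S_up−S_dn) = (20.3062−0.0000)/(77.3062−46.3837) = 0.6567. V = [p*·20.3062 + (1−p*)·0.0000]/1.03 = 18.7760. B = V − Δ·S = -29.5721.
(3,3): S=122.7083. Δ = (V_up−V_dn)/(S_up−S_dn) = (71.8437−20.3062)/(128.8437−77.3062) = 1.0000. V = [p*·71.8437 + (1−p*)·20.3062]/1.03 = 67.3684. B = V − Δ·S = -55.3398.
(2,0): S=42.0714. Δ = (V_up−V_dn)/(S_up−S_dn) = (0.0000−0.0000)/(44.1750−26.5050) = 0.0000. V = [p*·0.0000 + (1−p*)·0.0000]/1.03 = 0.0000. B = V − Δ·S = 0.0000.
(2,1): S=70.1190. Δ = (V_up−V_dn)/(S_up−S_dn) = (18.7760−0.0000)/(73.6250−44.1750) = 0.6376. V = [p*·18.7760 + (1−p*)·0.0000]/1.03 = 17.3610. B = V − Δ·S = -27.3436.
(2,2): S=116.8650. Δ = (V_up−V_dn)/(S_up−S_dn) = (67.3684−18.7760)/(122.7083−73.6250) = 0.9900. V = [p*·67.3684 + (1−p*)·18.7760]/1.03 = 63.1597. B = V − Δ·S = -52.5367.
(1,0): S=66.7800. Δ = (V_up−V_dn)/(S_up−S_dn) = (17.3610−0.0000)/(70.1190−42.0714) = 0.6190. V = [p*·17.3610 + (1−p*)·0.0000]/1.03 = 16.0527. B = V − Δ·S = -25.2831.
(1,1): S=111.3000. Δ = (V_up−V_dn)/(S_up−S_dn) = (63.1597−17.3610)/(116.8650−70.1190) = 0.9797. V = [p*·63.1597 + (1−p*)·17.3610]/1.03 = 59.2028. B = V − Δ·S = -49.8418.
(0,0): S=106.0000. Δ = (V_up−V_dn)/(S_up−S_dn) = (59.2028−16.0527)/(111.3000−66.7800) = 0.9692. V = [p*·59.2028 + (1−p*)·16.0527]/1.03 = 55.4835. B = V − Δ·S = -47.2547.
The time-0 hedge costs 55.4835, which is the no-arbitrage price.

(0,0): Delta=0.9692 Bond=-47.2547
(1,0): Delta=0.6190 Bond=-25.2831
(1,1): Delta=0.9797 Bond=-49.8418
(2,0): Delta=0.0000 Bond=0.0000
(2,1): Delta=0.6376 Bond=-27.3436
(2,2): Delta=0.9900 Bond=-52.5367
(3,0): Delta=0.0000 Bond=0.0000
(3,1): Delta=0.0000 Bond=0.0000
(3,2): Delta=0.6567 Bond=-29.5721
(3,3): Delta=1.0000 Bond=-55.3398
V0=55.4835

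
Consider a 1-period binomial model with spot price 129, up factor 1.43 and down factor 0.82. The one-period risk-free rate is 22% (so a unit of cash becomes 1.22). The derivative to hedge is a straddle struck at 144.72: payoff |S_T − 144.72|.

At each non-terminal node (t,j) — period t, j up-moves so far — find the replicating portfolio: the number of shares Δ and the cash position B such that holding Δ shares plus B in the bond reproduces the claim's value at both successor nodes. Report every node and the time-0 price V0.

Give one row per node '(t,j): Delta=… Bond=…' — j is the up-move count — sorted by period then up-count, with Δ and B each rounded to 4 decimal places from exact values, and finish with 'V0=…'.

Risk-neutral probability p* = (R−d)/(u−d) = (1.22−0.82)/(1.43−0.82) = 0.6557.
Payoff layer (t=1): V(1,0)=38.9400, V(1,1)=39.7500
Node (0,0) S=129.0000: V=(p*·39.7500+(1−p*)·38.9400)/1.22=32.3534; Δ=(39.7500−38.9400)/(184.4700−105.7800)=0.0103; B=V−Δ·S=31.0255
Check: Δ(0,0)·S0 + B(0,0) = 32.3534 = V0.

(0,0): Delta=0.0103 Bond=31.0255
V0=32.3534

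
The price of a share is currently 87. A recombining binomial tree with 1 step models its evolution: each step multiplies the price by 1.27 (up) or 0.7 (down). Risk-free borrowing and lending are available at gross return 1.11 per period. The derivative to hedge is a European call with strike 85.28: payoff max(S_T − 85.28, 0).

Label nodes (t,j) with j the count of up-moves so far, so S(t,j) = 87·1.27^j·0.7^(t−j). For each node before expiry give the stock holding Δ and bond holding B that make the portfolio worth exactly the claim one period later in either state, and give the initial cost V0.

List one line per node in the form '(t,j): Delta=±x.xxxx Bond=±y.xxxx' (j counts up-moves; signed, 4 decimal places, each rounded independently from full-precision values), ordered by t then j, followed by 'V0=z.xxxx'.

(0,0): Delta=0.5084 Bond=-27.8916
V0=16.3365

Under the risk-neutral measure, an up-move has probability p* = (R−d)/(u−d) = 0.7193 and values discount at R = 1.11.
Terminal payoffs: V(1,0)=0.0000, V(1,1)=25.2100
  t=0,j=0: stock 87.0000 → up 110.4900 (V=25.2100), down 60.9000 (V=0.0000). Price 16.3365; hedge Δ=0.5084, bond B=-27.8916.
Check: Δ(0,0)·S0 + B(0,0) = 16.3365 = V0.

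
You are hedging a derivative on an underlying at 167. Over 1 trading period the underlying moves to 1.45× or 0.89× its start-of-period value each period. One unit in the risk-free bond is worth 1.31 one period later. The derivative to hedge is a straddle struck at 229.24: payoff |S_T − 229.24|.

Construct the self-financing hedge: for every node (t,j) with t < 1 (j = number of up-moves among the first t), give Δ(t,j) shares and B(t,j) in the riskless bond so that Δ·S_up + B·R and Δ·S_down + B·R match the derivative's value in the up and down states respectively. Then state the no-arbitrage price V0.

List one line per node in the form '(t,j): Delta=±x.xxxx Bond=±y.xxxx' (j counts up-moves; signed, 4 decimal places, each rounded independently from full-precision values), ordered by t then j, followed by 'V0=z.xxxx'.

(0,0): Delta=-0.7239 Bond=143.6677
V0=22.7748

The replicating-portfolio and risk-neutral prices coincide; use p* = (1.31−0.89)/(1.45−0.89) = 0.7500 for the latter.
At expiry t=1: V(1,0)=80.6100, V(1,1)=12.9100
Node (0,0) S=167.0000: V=(p*·12.9100+(1−p*)·80.6100)/1.31=22.7748; Δ=(12.9100−80.6100)/(242.1500−148.6300)=-0.7239; B=V−Δ·S=143.6677
The time-0 hedge costs 22.7748, which is the no-arbitrage price.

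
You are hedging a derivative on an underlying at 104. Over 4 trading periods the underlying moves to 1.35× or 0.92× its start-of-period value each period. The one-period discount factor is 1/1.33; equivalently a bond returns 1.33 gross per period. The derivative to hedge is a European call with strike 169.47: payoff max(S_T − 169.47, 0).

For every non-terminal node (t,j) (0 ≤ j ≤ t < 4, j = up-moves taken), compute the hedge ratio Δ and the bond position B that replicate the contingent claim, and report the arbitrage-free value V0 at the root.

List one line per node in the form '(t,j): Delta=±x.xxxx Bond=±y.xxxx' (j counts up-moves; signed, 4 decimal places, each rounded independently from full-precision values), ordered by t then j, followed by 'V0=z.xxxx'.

(0,0): Delta=0.9861 Bond=-52.6693
(1,0): Delta=0.8237 Bond=-54.5174
(1,1): Delta=0.9915 Bond=-70.8078
(2,0): Delta=0.0000 Bond=0.0000
(2,1): Delta=0.8511 Bond=-76.0452
(2,2): Delta=0.9961 Bond=-95.0588
(3,0): Delta=0.0000 Bond=0.0000
(3,1): Delta=0.0000 Bond=0.0000
(3,2): Delta=0.8794 Bond=-106.0738
(3,3): Delta=1.0000 Bond=-127.4211
V0=49.8807

No-arbitrage ⇒ martingale measure with p* = (R−d)/(u−d) = 0.9535.
Terminal values V(4,·): V(4,0)=0.0000, V(4,1)=0.0000, V(4,2)=0.0000, V(4,3)=65.9387, V(4,4)=175.9667
  t=3,j=0: stock 80.9836 → up 109.3278 (V=0.0000), down 74.5049 (V=0.0000). Price 0.0000; hedge Δ=0.0000, bond B=0.0000.
  t=3,j=1: stock 118.8346 → up 160.4267 (V=0.0000), down 109.3278 (V=0.0000). Price 0.0000; hedge Δ=0.0000, bond B=0.0000.
  t=3,j=2: stock 174.3768 → up 235.4087 (V=65.9387), down 160.4267 (V=0.0000). Price 47.2720; hedge Δ=0.8794, bond B=-106.0738.
  t=3,j=3: stock 255.8790 → up 345.4367 (V=175.9667), down 235.4087 (V=65.9387). Price 128.4579; hedge Δ=1.0000, bond B=-127.4211.
  t=2,j=0: stock 88.0256 → up 118.8346 (V=0.0000), down 80.9836 (V=0.0000). Price 0.0000; hedge Δ=0.0000, bond B=0.0000.
  t=2,j=1: stock 129.1680 → up 174.3768 (V=47.2720), down 118.8346 (V=0.0000). Price 33.8897; hedge Δ=0.8511, bond B=-76.0452.
  t=2,j=2: stock 189.5400 → up 255.8790 (V=128.4579), down 174.3768 (V=47.2720). Price 93.7458; hedge Δ=0.9961, bond B=-95.0588.
  t=1,j=0: stock 95.6800 → up 129.1680 (V=33.8897), down 88.0256 (V=0.0000). Price 24.2958; hedge Δ=0.8237, bond B=-54.5174.
  t=1,j=1: stock 140.4000 → up 189.5400 (V=93.7458), down 129.1680 (V=33.8897). Price 68.3923; hedge Δ=0.9915, bond B=-70.8078.
  t=0,j=0: stock 104.0000 → up 140.4000 (V=68.3923), down 95.6800 (V=24.2958). Price 49.8807; hedge Δ=0.9861, bond B=-52.6693.
Each (Δ,B) replicates both successor values, so the strategy is self-financing and V0 is arbitrage-free.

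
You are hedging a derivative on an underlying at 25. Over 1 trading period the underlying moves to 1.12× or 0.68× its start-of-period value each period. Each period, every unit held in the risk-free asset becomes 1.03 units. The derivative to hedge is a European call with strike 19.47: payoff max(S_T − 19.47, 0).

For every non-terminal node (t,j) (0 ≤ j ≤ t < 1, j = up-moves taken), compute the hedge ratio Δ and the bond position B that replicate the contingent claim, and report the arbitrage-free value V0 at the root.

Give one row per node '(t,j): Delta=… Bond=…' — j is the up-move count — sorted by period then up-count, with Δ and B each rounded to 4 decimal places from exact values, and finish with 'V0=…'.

(0,0): Delta=0.7755 Bond=-12.7988
V0=6.5876

No-arbitrage ⇒ martingale measure with p* = (R−d)/(u−d) = 0.7955.
Terminal payoffs: V(1,0)=0.0000, V(1,1)=8.5300
Node (0,0) S=25.0000: V=(p*·8.5300+(1−p*)·0.0000)/1.03=6.5876; Δ=(8.5300−0.0000)/(28.0000−17.0000)=0.7755; B=V−Δ·S=-12.7988
Root portfolio cost Δ·25+B reproduces V0=6.5876.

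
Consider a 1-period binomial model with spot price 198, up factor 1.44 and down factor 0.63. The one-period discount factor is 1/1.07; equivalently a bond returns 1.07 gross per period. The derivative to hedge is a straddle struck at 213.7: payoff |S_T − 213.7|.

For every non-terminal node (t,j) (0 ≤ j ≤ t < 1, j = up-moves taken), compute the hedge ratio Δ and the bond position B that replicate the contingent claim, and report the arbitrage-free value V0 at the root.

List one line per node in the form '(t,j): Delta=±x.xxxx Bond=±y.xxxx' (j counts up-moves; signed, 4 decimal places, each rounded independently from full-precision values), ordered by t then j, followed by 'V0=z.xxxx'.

Since d<R<u, set p* = (R−d)/(u−d) = 0.5432; price each node as the discounted p*-expectation of its children.
Terminal values V(1,·): V(1,0)=88.9600, V(1,1)=71.4200
Node (0,0) S=198.0000: V=(p*·71.4200+(1−p*)·88.9600)/1.07=74.2356; Δ=(71.4200−88.9600)/(285.1200−124.7400)=-0.1094; B=V−Δ·S=95.8899
Check: Δ(0,0)·S0 + B(0,0) = 74.2356 = V0.

(0,0): Delta=-0.1094 Bond=95.8899
V0=74.2356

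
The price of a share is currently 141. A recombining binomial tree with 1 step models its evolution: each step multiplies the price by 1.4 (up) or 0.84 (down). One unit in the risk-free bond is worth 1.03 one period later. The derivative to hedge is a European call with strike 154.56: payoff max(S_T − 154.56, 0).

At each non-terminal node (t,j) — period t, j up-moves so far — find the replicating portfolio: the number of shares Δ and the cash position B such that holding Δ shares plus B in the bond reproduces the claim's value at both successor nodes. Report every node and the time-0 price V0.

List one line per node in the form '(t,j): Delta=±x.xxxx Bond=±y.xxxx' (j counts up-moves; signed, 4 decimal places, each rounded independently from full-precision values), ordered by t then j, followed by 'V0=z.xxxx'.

Risk-neutral probability p* = (R−d)/(u−d) = (1.03−0.84)/(1.4−0.84) = 0.3393.
Terminal values V(1,·): V(1,0)=0.0000, V(1,1)=42.8400
  t=0,j=0: stock 141.0000 → up 197.4000 (V=42.8400), down 118.4400 (V=0.0000). Price 14.1117; hedge Δ=0.5426, bond B=-62.3883.
Root portfolio cost Δ·141+B reproduces V0=14.1117.

(0,0): Delta=0.5426 Bond=-62.3883
V0=14.1117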